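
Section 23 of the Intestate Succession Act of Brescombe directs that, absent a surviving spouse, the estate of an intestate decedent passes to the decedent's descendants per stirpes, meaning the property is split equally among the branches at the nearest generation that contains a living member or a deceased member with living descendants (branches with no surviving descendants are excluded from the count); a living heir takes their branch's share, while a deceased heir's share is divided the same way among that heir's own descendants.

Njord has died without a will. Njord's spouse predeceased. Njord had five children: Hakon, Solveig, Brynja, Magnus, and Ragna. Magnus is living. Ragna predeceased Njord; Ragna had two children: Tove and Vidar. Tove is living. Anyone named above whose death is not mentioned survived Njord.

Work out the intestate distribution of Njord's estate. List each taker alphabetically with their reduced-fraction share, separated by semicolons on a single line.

There is no surviving spouse, so the entire estate passes to Njord's descendants per stirpes.
The estate is divided into 5 equal shares of 1/5 among Hakon, Solveig, Brynja, Magnus, Ragna.
Hakon is living and takes 1/5.
Solveig is living and takes 1/5.
Brynja is living and takes 1/5.
Magnus is living and takes 1/5.
Ragna predeceased; the 1/5 allotted to Ragna's branch passes to Ragna's issue by representation.
The 1/5 is divided into 2 equal shares of 1/10 among Tove, Vidar.
Tove is living and takes 1/10.
Vidar is living and takes 1/10.

Brynja 1/5; Hakon 1/5; Magnus 1/5; Solveig 1/5; Tove 1/10; Vidar 1/10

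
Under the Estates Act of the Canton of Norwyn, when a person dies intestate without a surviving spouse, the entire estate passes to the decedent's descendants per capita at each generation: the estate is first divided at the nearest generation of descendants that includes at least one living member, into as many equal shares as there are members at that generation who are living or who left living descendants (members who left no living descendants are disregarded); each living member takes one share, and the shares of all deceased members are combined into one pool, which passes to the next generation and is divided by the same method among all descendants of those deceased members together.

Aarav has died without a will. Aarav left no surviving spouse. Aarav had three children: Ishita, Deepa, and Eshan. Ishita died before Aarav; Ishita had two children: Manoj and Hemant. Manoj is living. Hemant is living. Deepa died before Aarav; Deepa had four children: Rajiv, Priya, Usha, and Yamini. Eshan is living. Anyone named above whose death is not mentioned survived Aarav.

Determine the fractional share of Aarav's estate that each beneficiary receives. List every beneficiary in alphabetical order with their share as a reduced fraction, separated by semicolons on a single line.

There is no surviving spouse, so the entire estate passes to Aarav's descendants per capita at each generation.
At generation 1 (Ishita, Deepa, Eshan) there are 3 shares of (1)/3 = 1/3 each.
Living: Eshan — each takes 1/3.
Deceased: Ishita and Deepa. Their combined 2/3 is pooled and carried to generation 2.
At generation 2 (Manoj, Hemant, Rajiv, Priya, Usha, Yamini) there are 6 shares of (2/3)/6 = 1/9 each.
Living: Manoj, Hemant, Rajiv, Priya, Usha, and Yamini — each takes 1/9.

Eshan 1/3; Hemant 1/9; Manoj 1/9; Priya 1/9; Rajiv 1/9; Usha 1/9; Yamini 1/9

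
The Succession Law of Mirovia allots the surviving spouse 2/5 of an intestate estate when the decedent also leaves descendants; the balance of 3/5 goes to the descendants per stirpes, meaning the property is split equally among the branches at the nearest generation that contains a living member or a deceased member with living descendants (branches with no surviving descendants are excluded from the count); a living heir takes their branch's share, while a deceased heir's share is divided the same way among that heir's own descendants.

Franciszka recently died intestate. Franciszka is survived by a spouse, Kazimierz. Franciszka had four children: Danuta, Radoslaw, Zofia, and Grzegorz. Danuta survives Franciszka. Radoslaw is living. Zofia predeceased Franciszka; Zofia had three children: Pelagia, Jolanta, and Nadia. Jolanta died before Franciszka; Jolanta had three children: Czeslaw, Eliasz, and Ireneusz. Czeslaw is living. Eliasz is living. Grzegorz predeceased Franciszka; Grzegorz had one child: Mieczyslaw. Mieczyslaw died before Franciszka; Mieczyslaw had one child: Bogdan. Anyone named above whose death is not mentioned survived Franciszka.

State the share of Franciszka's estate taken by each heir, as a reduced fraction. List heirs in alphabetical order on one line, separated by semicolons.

Bogdan 3/20; Czeslaw 1/60; Danuta 3/20; Eliasz 1/60; Ireneusz 1/60; Kazimierz 2/5; Nadia 1/20; Pelagia 1/20; Radoslaw 3/20

Kazimierz, as surviving spouse, takes 2/5.
The remaining 3/5 passes to Franciszka's descendants per stirpes.
The 3/5 is divided into 4 equal shares of 3/20 among Danuta, Radoslaw, Zofia, Grzegorz.
Danuta is living and takes 3/20.
Radoslaw is living and takes 3/20.
Zofia predeceased; the 3/20 allotted to Zofia's branch passes to Zofia's issue by representation.
The 3/20 is divided into 3 equal shares of 1/20 among Pelagia, Jolanta, Nadia.
Pelagia is living and takes 1/20.
Jolanta predeceased; the 1/20 allotted to Jolanta's branch passes to Jolanta's issue by representation.
The 1/20 is divided into 3 equal shares of 1/60 among Czeslaw, Eliasz, Ireneusz.
Czeslaw is living and takes 1/60.
Eliasz is living and takes 1/60.
Ireneusz is living and takes 1/60.
Nadia is living and takes 1/20.
Grzegorz predeceased; the 3/20 allotted to Grzegorz's branch passes to Grzegorz's issue by representation.
Mieczyslaw's line is the sole branch at this level, so the full 3/20 passes to Mieczyslaw's issue by representation.
Bogdan is the sole taker at this level and receives the full 3/20.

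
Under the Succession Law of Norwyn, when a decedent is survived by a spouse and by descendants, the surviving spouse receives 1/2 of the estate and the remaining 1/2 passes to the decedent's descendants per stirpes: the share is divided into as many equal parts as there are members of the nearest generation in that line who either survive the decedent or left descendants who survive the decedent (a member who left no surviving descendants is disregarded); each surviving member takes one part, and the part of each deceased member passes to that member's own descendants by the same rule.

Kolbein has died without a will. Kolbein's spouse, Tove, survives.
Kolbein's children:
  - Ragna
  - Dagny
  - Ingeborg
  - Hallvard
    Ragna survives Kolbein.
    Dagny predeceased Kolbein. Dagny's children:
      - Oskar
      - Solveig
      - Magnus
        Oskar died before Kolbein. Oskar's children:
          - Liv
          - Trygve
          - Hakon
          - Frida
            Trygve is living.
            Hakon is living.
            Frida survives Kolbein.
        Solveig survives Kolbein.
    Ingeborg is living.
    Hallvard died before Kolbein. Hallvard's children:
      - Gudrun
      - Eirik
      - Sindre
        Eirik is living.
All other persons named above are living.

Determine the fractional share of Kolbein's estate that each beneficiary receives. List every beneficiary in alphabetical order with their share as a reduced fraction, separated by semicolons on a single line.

Eirik 1/24; Frida 1/96; Gudrun 1/24; Hakon 1/96; Ingeborg 1/8; Liv 1/96; Magnus 1/24; Ragna 1/8; Sindre 1/24; Solveig 1/24; Tove 1/2; Trygve 1/96

Tove, as surviving spouse, takes 1/2.
The remaining 1/2 passes to Kolbein's descendants per stirpes.
The 1/2 is divided into 4 equal shares of 1/8 among Ragna, Dagny, Ingeborg, Hallvard.
Ragna is living and takes 1/8.
Dagny predeceased; the 1/8 allotted to Dagny's branch passes to Dagny's issue by representation.
The 1/8 is divided into 3 equal shares of 1/24 among Oskar, Solveig, Magnus.
Oskar predeceased; the 1/24 allotted to Oskar's branch passes to Oskar's issue by representation.
The 1/24 is divided into 4 equal shares of 1/96 among Liv, Trygve, Hakon, Frida.
Liv is living and takes 1/96.
Trygve is living and takes 1/96.
Hakon is living and takes 1/96.
Frida is living and takes 1/96.
Solveig is living and takes 1/24.
Magnus is living and takes 1/24.
Ingeborg is living and takes 1/8.
Hallvard predeceased; the 1/8 allotted to Hallvard's branch passes to Hallvard's issue by representation.
The 1/8 is divided into 3 equal shares of 1/24 among Gudrun, Eirik, Sindre.
Gudrun is living and takes 1/24.
Eirik is living and takes 1/24.
Sindre is living and takes 1/24.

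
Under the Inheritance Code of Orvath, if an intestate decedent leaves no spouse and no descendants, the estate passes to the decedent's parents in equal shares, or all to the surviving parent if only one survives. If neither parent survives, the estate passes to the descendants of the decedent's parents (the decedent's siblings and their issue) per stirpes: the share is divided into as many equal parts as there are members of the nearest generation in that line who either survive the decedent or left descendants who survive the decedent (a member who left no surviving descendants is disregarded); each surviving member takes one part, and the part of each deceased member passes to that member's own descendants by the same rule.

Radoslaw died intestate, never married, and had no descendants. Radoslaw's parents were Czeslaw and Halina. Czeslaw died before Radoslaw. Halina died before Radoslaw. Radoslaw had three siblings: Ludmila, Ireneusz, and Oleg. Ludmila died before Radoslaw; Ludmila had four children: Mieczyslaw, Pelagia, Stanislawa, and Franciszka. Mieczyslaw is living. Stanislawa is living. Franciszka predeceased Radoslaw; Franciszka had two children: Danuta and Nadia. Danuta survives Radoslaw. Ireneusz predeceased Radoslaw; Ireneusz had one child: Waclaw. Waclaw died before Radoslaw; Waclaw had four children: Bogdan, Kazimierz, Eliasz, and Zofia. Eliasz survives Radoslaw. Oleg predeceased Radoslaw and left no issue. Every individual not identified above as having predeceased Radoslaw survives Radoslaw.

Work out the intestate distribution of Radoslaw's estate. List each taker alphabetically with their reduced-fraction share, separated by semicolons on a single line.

Bogdan 1/8; Danuta 1/16; Eliasz 1/8; Kazimierz 1/8; Mieczyslaw 1/8; Nadia 1/16; Pelagia 1/8; Stanislawa 1/8; Zofia 1/8

Neither parent survives and there are no descendants, so the estate passes to Radoslaw's siblings and their issue per stirpes.
Oleg left no surviving issue, so that branch lapses and is disregarded.
The estate is divided into 2 equal shares of 1/2 among Ludmila, Ireneusz.
Ludmila predeceased; the 1/2 allotted to Ludmila's branch passes to Ludmila's issue by representation.
The 1/2 is divided into 4 equal shares of 1/8 among Mieczyslaw, Pelagia, Stanislawa, Franciszka.
Mieczyslaw is living and takes 1/8.
Pelagia is living and takes 1/8.
Stanislawa is living and takes 1/8.
Franciszka predeceased; the 1/8 allotted to Franciszka's branch passes to Franciszka's issue by representation.
The 1/8 is divided into 2 equal shares of 1/16 among Danuta, Nadia.
Danuta is living and takes 1/16.
Nadia is living and takes 1/16.
Ireneusz predeceased; the 1/2 allotted to Ireneusz's branch passes to Ireneusz's issue by representation.
Waclaw's line is the sole branch at this level, so the full 1/2 passes to Waclaw's issue by representation.
The 1/2 is divided into 4 equal shares of 1/8 among Bogdan, Kazimierz, Eliasz, Zofia.
Bogdan is living and takes 1/8.
Kazimierz is living and takes 1/8.
Eliasz is living and takes 1/8.
Zofia is living and takes 1/8.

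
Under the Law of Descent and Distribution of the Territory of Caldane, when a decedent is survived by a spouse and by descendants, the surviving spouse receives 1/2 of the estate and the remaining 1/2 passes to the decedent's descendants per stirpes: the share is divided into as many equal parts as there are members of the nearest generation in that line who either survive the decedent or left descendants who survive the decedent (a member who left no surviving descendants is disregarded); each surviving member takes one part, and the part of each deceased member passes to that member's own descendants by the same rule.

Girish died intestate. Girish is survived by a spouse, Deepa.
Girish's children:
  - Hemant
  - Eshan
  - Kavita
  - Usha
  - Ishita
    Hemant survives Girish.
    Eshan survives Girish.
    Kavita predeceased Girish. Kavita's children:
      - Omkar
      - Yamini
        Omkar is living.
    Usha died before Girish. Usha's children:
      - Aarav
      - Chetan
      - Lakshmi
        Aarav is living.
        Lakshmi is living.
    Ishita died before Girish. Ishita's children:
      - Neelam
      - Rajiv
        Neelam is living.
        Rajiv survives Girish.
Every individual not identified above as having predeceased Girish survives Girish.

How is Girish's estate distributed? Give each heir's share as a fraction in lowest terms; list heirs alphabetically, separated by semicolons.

Deepa, as surviving spouse, takes 1/2.
The remaining 1/2 passes to Girish's descendants per stirpes.
The 1/2 is divided into 5 equal shares of 1/10 among Hemant, Eshan, Kavita, Usha, Ishita.
Hemant is living and takes 1/10.
Eshan is living and takes 1/10.
Kavita predeceased; the 1/10 allotted to Kavita's branch passes to Kavita's issue by representation.
The 1/10 is divided into 2 equal shares of 1/20 among Omkar, Yamini.
Omkar is living and takes 1/20.
Yamini is living and takes 1/20.
Usha predeceased; the 1/10 allotted to Usha's branch passes to Usha's issue by representation.
The 1/10 is divided into 3 equal shares of 1/30 among Aarav, Chetan, Lakshmi.
Aarav is living and takes 1/30.
Chetan is living and takes 1/30.
Lakshmi is living and takes 1/30.
Ishita predeceased; the 1/10 allotted to Ishita's branch passes to Ishita's issue by representation.
The 1/10 is divided into 2 equal shares of 1/20 among Neelam, Rajiv.
Neelam is living and takes 1/20.
Rajiv is living and takes 1/20.

Aarav 1/30; Chetan 1/30; Deepa 1/2; Eshan 1/10; Hemant 1/10; Lakshmi 1/30; Neelam 1/20; Omkar 1/20; Rajiv 1/20; Yamini 1/20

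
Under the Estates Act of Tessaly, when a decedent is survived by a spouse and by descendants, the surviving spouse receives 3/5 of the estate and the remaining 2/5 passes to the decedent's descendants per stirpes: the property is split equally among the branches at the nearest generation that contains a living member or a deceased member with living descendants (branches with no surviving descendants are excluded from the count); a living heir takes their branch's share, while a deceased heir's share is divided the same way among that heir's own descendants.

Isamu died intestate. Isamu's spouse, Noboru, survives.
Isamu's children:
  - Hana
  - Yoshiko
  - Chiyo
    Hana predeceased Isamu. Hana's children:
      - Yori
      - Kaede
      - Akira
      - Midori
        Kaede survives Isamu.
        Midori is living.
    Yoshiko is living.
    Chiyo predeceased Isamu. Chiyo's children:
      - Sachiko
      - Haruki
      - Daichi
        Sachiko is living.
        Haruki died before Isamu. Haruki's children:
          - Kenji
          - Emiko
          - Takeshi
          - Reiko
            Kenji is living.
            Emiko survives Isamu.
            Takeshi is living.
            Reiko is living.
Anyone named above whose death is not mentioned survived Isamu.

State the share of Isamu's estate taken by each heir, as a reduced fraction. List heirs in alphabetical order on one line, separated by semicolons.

Noboru, as surviving spouse, takes 3/5.
The remaining 2/5 passes to Isamu's descendants per stirpes.
The 2/5 is divided into 3 equal shares of 2/15 among Hana, Yoshiko, Chiyo.
Hana predeceased; the 2/15 allotted to Hana's branch passes to Hana's issue by representation.
The 2/15 is divided into 4 equal shares of 1/30 among Yori, Kaede, Akira, Midori.
Yori is living and takes 1/30.
Kaede is living and takes 1/30.
Akira is living and takes 1/30.
Midori is living and takes 1/30.
Yoshiko is living and takes 2/15.
Chiyo predeceased; the 2/15 allotted to Chiyo's branch passes to Chiyo's issue by representation.
The 2/15 is divided into 3 equal shares of 2/45 among Sachiko, Haruki, Daichi.
Sachiko is living and takes 2/45.
Haruki predeceased; the 2/45 allotted to Haruki's branch passes to Haruki's issue by representation.
The 2/45 is divided into 4 equal shares of 1/90 among Kenji, Emiko, Takeshi, Reiko.
Kenji is living and takes 1/90.
Emiko is living and takes 1/90.
Takeshi is living and takes 1/90.
Reiko is living and takes 1/90.
Daichi is living and takes 2/45.

Akira 1/30; Daichi 2/45; Emiko 1/90; Kaede 1/30; Kenji 1/90; Midori 1/30; Noboru 3/5; Reiko 1/90; Sachiko 2/45; Takeshi 1/90; Yori 1/30; Yoshiko 2/15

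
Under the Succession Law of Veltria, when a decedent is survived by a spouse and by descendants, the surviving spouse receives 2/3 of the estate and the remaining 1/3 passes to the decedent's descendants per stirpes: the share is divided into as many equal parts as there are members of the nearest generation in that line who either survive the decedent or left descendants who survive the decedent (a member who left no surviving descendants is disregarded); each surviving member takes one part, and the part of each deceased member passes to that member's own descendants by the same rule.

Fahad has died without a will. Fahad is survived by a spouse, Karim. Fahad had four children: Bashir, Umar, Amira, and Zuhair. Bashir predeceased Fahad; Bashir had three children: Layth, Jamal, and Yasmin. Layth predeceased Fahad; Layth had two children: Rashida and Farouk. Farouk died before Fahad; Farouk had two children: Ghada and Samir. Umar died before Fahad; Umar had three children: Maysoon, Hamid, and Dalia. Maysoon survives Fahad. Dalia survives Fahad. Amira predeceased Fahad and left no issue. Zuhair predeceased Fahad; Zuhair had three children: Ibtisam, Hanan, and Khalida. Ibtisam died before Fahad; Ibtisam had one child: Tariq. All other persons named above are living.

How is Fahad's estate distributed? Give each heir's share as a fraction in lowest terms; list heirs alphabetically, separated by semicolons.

Karim, as surviving spouse, takes 2/3.
The remaining 1/3 passes to Fahad's descendants per stirpes.
Amira left no surviving issue, so that branch lapses and is disregarded.
The 1/3 is divided into 3 equal shares of 1/9 among Bashir, Umar, Zuhair.
Bashir predeceased; the 1/9 allotted to Bashir's branch passes to Bashir's issue by representation.
The 1/9 is divided into 3 equal shares of 1/27 among Layth, Jamal, Yasmin.
Layth predeceased; the 1/27 allotted to Layth's branch passes to Layth's issue by representation.
The 1/27 is divided into 2 equal shares of 1/54 among Rashida, Farouk.
Rashida is living and takes 1/54.
Farouk predeceased; the 1/54 allotted to Farouk's branch passes to Farouk's issue by representation.
The 1/54 is divided into 2 equal shares of 1/108 among Ghada, Samir.
Ghada is living and takes 1/108.
Samir is living and takes 1/108.
Jamal is living and takes 1/27.
Yasmin is living and takes 1/27.
Umar predeceased; the 1/9 allotted to Umar's branch passes to Umar's issue by representation.
The 1/9 is divided into 3 equal shares of 1/27 among Maysoon, Hamid, Dalia.
Maysoon is living and takes 1/27.
Hamid is living and takes 1/27.
Dalia is living and takes 1/27.
Zuhair predeceased; the 1/9 allotted to Zuhair's branch passes to Zuhair's issue by representation.
The 1/9 is divided into 3 equal shares of 1/27 among Ibtisam, Hanan, Khalida.
Ibtisam predeceased; the 1/27 allotted to Ibtisam's branch passes to Ibtisam's issue by representation.
Tariq is the sole taker at this level and receives the full 1/27.
Hanan is living and takes 1/27.
Khalida is living and takes 1/27.

Dalia 1/27; Ghada 1/108; Hamid 1/27; Hanan 1/27; Jamal 1/27; Karim 2/3; Khalida 1/27; Maysoon 1/27; Rashida 1/54; Samir 1/108; Tariq 1/27; Yasmin 1/27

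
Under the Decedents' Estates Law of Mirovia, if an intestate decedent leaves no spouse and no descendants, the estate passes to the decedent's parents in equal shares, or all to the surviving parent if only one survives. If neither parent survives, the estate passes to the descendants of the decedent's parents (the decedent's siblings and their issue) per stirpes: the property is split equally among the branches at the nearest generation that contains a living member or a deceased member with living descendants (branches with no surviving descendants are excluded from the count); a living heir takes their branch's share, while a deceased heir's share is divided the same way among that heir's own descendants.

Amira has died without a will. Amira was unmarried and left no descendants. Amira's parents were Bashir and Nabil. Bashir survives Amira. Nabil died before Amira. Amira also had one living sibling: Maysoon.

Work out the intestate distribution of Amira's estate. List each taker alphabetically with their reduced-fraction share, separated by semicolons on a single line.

Bashir 1

Only one parent, Bashir, survives, so Bashir takes the entire estate. The siblings take nothing because a surviving parent has priority.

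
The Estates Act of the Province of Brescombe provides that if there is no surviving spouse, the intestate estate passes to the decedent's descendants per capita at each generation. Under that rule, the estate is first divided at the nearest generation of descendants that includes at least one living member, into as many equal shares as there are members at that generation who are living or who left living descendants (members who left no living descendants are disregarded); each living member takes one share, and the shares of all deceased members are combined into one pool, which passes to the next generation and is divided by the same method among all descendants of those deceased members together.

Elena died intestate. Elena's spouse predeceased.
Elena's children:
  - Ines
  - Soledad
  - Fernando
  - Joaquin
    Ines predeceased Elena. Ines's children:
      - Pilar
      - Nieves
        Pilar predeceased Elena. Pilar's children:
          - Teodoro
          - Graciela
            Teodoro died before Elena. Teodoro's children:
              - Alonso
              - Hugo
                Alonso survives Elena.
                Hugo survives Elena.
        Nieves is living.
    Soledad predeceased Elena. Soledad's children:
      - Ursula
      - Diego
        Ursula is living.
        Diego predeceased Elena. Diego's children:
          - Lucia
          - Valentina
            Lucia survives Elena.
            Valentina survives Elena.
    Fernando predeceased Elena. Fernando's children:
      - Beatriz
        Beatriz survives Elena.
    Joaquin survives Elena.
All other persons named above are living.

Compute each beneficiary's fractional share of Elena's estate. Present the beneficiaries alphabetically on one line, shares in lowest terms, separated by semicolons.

Alonso 3/80; Beatriz 3/20; Graciela 3/40; Hugo 3/80; Joaquin 1/4; Lucia 3/40; Nieves 3/20; Ursula 3/20; Valentina 3/40

There is no surviving spouse, so the entire estate passes to Elena's descendants per capita at each generation.
At generation 1 (Ines, Soledad, Fernando, Joaquin) there are 4 shares of (1)/4 = 1/4 each.
Living: Joaquin — each takes 1/4.
Deceased: Ines, Soledad, and Fernando. Their combined 3/4 is pooled and carried to generation 2.
At generation 2 (Pilar, Nieves, Ursula, Diego, Beatriz) there are 5 shares of (3/4)/5 = 3/20 each.
Living: Nieves, Ursula, and Beatriz — each takes 3/20.
Deceased: Pilar and Diego. Their combined 3/10 is pooled and carried to generation 3.
At generation 3 (Teodoro, Graciela, Lucia, Valentina) there are 4 shares of (3/10)/4 = 3/40 each.
Living: Graciela, Lucia, and Valentina — each takes 3/40.
Deceased: Teodoro. That 3/40 share is carried to generation 4.
At generation 4 (Alonso, Hugo) there are 2 shares of (3/40)/2 = 3/80 each.
Living: Alonso and Hugo — each takes 3/80.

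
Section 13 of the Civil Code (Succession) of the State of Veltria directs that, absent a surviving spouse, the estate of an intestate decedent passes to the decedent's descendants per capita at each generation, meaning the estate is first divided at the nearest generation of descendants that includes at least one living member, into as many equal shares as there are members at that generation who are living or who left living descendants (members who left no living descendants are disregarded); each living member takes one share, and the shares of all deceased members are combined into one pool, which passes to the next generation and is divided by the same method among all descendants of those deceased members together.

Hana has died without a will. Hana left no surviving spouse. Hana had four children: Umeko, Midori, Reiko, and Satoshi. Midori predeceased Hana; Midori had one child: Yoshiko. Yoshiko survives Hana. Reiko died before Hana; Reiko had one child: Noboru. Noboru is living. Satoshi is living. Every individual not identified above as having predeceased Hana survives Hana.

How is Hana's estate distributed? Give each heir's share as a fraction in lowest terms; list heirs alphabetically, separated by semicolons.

Noboru 1/4; Satoshi 1/4; Umeko 1/4; Yoshiko 1/4

There is no surviving spouse, so the entire estate passes to Hana's descendants per capita at each generation.
At generation 1 (Umeko, Midori, Reiko, Satoshi) there are 4 shares of (1)/4 = 1/4 each.
Living: Umeko and Satoshi — each takes 1/4.
Deceased: Midori and Reiko. Their combined 1/2 is pooled and carried to generation 2.
At generation 2 (Yoshiko, Noboru) there are 2 shares of (1/2)/2 = 1/4 each.
Living: Yoshiko and Noboru — each takes 1/4.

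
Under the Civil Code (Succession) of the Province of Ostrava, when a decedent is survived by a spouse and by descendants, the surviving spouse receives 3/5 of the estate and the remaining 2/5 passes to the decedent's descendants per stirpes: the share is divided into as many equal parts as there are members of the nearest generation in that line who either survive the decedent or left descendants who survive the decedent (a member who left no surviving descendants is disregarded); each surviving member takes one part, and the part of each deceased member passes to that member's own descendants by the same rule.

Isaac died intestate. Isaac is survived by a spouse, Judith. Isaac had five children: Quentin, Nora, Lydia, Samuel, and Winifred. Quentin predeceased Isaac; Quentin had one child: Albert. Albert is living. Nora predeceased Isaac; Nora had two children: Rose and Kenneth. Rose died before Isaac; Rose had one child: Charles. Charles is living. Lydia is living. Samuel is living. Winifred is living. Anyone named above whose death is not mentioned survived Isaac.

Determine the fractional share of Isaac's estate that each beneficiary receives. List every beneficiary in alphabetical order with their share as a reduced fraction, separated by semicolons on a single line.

Albert 2/25; Charles 1/25; Judith 3/5; Kenneth 1/25; Lydia 2/25; Samuel 2/25; Winifred 2/25

Judith, as surviving spouse, takes 3/5.
The remaining 2/5 passes to Isaac's descendants per stirpes.
The 2/5 is divided into 5 equal shares of 2/25 among Quentin, Nora, Lydia, Samuel, Winifred.
Quentin predeceased; the 2/25 allotted to Quentin's branch passes to Quentin's issue by representation.
Albert is the sole taker at this level and receives the full 2/25.
Nora predeceased; the 2/25 allotted to Nora's branch passes to Nora's issue by representation.
The 2/25 is divided into 2 equal shares of 1/25 among Rose, Kenneth.
Rose predeceased; the 1/25 allotted to Rose's branch passes to Rose's issue by representation.
Charles is the sole taker at this level and receives the full 1/25.
Kenneth is living and takes 1/25.
Lydia is living and takes 2/25.
Samuel is living and takes 2/25.
Winifred is living and takes 2/25.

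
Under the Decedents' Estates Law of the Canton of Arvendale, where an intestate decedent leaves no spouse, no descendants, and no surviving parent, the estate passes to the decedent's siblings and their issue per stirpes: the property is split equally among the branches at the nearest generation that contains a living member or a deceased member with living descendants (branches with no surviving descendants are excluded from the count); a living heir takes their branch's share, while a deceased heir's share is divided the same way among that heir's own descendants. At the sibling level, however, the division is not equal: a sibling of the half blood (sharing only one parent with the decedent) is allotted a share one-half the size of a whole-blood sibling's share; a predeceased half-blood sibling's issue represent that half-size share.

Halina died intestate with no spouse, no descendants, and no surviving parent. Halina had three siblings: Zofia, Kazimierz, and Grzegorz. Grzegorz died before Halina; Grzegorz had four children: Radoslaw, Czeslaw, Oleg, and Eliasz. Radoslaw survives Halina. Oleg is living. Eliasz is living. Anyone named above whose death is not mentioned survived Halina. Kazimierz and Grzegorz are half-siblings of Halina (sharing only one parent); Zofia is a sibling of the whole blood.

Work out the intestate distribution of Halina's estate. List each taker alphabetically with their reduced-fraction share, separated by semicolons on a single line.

No spouse, descendants, or parent survives, so the estate passes to Halina's siblings per stirpes.
Half-blood siblings count for one-half the weight of whole-blood siblings at the initial division.
Dividing 1 in proportion to weights (total weight 2): Zofia (weight 1) → 1/2; Kazimierz (weight 1/2) → 1/4; Grzegorz (weight 1/2) → 1/4.
Zofia is living and takes 1/2.
Kazimierz is living and takes 1/4.
Grzegorz predeceased; the 1/4 allotted to Grzegorz's branch passes to Grzegorz's issue by representation.
The 1/4 is divided into 4 equal shares of 1/16 among Radoslaw, Czeslaw, Oleg, Eliasz.
Radoslaw is living and takes 1/16.
Czeslaw is living and takes 1/16.
Oleg is living and takes 1/16.
Eliasz is living and takes 1/16.

Czeslaw 1/16; Eliasz 1/16; Kazimierz 1/4; Oleg 1/16; Radoslaw 1/16; Zofia 1/2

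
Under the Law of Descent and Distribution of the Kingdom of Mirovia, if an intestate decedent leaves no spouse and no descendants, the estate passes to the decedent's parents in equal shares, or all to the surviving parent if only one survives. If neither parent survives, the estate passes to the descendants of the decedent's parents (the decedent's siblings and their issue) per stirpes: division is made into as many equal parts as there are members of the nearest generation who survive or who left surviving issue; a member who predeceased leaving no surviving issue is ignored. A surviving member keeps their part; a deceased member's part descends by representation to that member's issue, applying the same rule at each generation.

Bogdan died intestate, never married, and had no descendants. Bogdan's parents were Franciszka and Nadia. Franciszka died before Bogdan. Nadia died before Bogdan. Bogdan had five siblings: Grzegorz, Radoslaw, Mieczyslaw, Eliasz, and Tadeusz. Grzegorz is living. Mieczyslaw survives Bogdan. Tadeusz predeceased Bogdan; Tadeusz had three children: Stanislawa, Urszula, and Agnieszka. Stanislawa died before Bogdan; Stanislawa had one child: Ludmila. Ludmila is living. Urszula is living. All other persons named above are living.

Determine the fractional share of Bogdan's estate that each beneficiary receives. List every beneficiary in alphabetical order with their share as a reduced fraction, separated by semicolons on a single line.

Neither parent survives and there are no descendants, so the estate passes to Bogdan's siblings and their issue per stirpes.
The estate is divided into 5 equal shares of 1/5 among Grzegorz, Radoslaw, Mieczyslaw, Eliasz, Tadeusz.
Grzegorz is living and takes 1/5.
Radoslaw is living and takes 1/5.
Mieczyslaw is living and takes 1/5.
Eliasz is living and takes 1/5.
Tadeusz predeceased; the 1/5 allotted to Tadeusz's branch passes to Tadeusz's issue by representation.
The 1/5 is divided into 3 equal shares of 1/15 among Stanislawa, Urszula, Agnieszka.
Stanislawa predeceased; the 1/15 allotted to Stanislawa's branch passes to Stanislawa's issue by representation.
Ludmila is the sole taker at this level and receives the full 1/15.
Urszula is living and takes 1/15.
Agnieszka is living and takes 1/15.

Agnieszka 1/15; Eliasz 1/5; Grzegorz 1/5; Ludmila 1/15; Mieczyslaw 1/5; Radoslaw 1/5; Urszula 1/15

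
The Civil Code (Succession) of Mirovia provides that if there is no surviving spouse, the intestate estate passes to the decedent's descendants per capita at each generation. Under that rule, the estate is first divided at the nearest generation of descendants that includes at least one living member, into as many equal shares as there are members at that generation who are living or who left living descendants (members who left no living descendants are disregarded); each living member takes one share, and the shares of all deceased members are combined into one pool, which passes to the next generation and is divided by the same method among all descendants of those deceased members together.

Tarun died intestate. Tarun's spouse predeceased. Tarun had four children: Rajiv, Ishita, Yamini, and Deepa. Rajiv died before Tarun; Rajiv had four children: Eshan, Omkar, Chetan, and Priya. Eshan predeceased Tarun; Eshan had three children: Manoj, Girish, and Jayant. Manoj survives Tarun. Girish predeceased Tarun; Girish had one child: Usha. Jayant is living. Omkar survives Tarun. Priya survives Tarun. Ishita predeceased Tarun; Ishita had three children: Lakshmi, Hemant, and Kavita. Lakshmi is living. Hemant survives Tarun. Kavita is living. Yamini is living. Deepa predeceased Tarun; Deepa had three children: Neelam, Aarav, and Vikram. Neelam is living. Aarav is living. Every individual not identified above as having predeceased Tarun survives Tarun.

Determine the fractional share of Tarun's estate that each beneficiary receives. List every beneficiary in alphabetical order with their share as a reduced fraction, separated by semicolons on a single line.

There is no surviving spouse, so the entire estate passes to Tarun's descendants per capita at each generation.
At generation 1 (Rajiv, Ishita, Yamini, Deepa) there are 4 shares of (1)/4 = 1/4 each.
Living: Yamini — each takes 1/4.
Deceased: Rajiv, Ishita, and Deepa. Their combined 3/4 is pooled and carried to generation 2.
At generation 2 (Eshan, Omkar, Chetan, Priya, Lakshmi, Hemant, Kavita, Neelam, Aarav, Vikram) there are 10 shares of (3/4)/10 = 3/40 each.
Living: Omkar, Chetan, Priya, Lakshmi, Hemant, Kavita, Neelam, Aarav, and Vikram — each takes 3/40.
Deceased: Eshan. That 3/40 share is carried to generation 3.
At generation 3 (Manoj, Girish, Jayant) there are 3 shares of (3/40)/3 = 1/40 each.
Living: Manoj and Jayant — each takes 1/40.
Deceased: Girish. That 1/40 share is carried to generation 4.
At generation 4 (Usha) there are 1 shares of (1/40)/1 = 1/40 each.
Living: Usha — each takes 1/40.

Aarav 3/40; Chetan 3/40; Hemant 3/40; Jayant 1/40; Kavita 3/40; Lakshmi 3/40; Manoj 1/40; Neelam 3/40; Omkar 3/40; Priya 3/40; Usha 1/40; Vikram 3/40; Yamini 1/4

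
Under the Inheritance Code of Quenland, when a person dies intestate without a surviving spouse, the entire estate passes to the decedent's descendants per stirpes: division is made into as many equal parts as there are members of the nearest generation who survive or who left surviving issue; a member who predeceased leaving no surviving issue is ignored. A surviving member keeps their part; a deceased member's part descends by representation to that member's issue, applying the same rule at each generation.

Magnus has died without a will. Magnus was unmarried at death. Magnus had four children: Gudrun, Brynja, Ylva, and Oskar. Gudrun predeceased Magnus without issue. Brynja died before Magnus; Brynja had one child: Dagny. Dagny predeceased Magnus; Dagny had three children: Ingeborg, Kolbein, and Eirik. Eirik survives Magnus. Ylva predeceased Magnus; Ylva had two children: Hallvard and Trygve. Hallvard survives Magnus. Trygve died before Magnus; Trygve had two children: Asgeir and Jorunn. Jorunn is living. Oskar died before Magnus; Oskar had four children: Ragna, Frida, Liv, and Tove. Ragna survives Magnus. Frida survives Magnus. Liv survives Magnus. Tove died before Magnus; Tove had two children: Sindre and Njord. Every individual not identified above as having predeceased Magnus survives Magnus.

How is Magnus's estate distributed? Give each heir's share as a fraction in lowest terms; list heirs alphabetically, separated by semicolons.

There is no surviving spouse, so the entire estate passes to Magnus's descendants per stirpes.
Gudrun left no surviving issue, so that branch lapses and is disregarded.
The estate is divided into 3 equal shares of 1/3 among Brynja, Ylva, Oskar.
Brynja predeceased; the 1/3 allotted to Brynja's branch passes to Brynja's issue by representation.
Dagny's line is the sole branch at this level, so the full 1/3 passes to Dagny's issue by representation.
The 1/3 is divided into 3 equal shares of 1/9 among Ingeborg, Kolbein, Eirik.
Ingeborg is living and takes 1/9.
Kolbein is living and takes 1/9.
Eirik is living and takes 1/9.
Ylva predeceased; the 1/3 allotted to Ylva's branch passes to Ylva's issue by representation.
The 1/3 is divided into 2 equal shares of 1/6 among Hallvard, Trygve.
Hallvard is living and takes 1/6.
Trygve predeceased; the 1/6 allotted to Trygve's branch passes to Trygve's issue by representation.
The 1/6 is divided into 2 equal shares of 1/12 among Asgeir, Jorunn.
Asgeir is living and takes 1/12.
Jorunn is living and takes 1/12.
Oskar predeceased; the 1/3 allotted to Oskar's branch passes to Oskar's issue by representation.
The 1/3 is divided into 4 equal shares of 1/12 among Ragna, Frida, Liv, Tove.
Ragna is living and takes 1/12.
Frida is living and takes 1/12.
Liv is living and takes 1/12.
Tove predeceased; the 1/12 allotted to Tove's branch passes to Tove's issue by representation.
The 1/12 is divided into 2 equal shares of 1/24 among Sindre, Njord.
Sindre is living and takes 1/24.
Njord is living and takes 1/24.

Asgeir 1/12; Eirik 1/9; Frida 1/12; Hallvard 1/6; Ingeborg 1/9; Jorunn 1/12; Kolbein 1/9; Liv 1/12; Njord 1/24; Ragna 1/12; Sindre 1/24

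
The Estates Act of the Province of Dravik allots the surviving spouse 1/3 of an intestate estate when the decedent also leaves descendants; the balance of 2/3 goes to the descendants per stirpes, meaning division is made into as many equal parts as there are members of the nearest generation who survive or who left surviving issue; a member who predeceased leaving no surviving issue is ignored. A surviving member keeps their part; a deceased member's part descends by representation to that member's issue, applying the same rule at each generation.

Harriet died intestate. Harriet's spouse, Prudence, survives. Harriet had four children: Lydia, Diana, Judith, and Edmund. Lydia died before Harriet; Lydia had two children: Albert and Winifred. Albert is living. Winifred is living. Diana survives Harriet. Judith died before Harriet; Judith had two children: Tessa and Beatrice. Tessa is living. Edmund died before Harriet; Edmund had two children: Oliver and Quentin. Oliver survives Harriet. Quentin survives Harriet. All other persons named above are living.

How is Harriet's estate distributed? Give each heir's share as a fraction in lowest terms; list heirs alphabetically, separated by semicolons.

Albert 1/12; Beatrice 1/12; Diana 1/6; Oliver 1/12; Prudence 1/3; Quentin 1/12; Tessa 1/12; Winifred 1/12

Prudence, as surviving spouse, takes 1/3.
The remaining 2/3 passes to Harriet's descendants per stirpes.
The 2/3 is divided into 4 equal shares of 1/6 among Lydia, Diana, Judith, Edmund.
Lydia predeceased; the 1/6 allotted to Lydia's branch passes to Lydia's issue by representation.
The 1/6 is divided into 2 equal shares of 1/12 among Albert, Winifred.
Albert is living and takes 1/12.
Winifred is living and takes 1/12.
Diana is living and takes 1/6.
Judith predeceased; the 1/6 allotted to Judith's branch passes to Judith's issue by representation.
The 1/6 is divided into 2 equal shares of 1/12 among Tessa, Beatrice.
Tessa is living and takes 1/12.
Beatrice is living and takes 1/12.
Edmund predeceased; the 1/6 allotted to Edmund's branch passes to Edmund's issue by representation.
The 1/6 is divided into 2 equal shares of 1/12 among Oliver, Quentin.
Oliver is living and takes 1/12.
Quentin is living and takes 1/12.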